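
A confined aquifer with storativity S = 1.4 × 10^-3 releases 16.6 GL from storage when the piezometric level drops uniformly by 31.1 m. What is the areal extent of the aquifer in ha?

ΔV = 16.6 GL = 1.66 × 10^7 m³
A = ΔV / (S × Δh) = 1.66 × 10^7 / (0.0014 × 31.1) = 3.813 × 10^8 m²
A = 3.813 × 10^8 m² = 38130 ha

A ≈ 38100 ha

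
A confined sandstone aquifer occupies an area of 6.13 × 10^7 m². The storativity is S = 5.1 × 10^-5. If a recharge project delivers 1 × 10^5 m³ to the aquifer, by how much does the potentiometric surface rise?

Δh = ΔV / (S × A) = 1 × 10^5 m³ / (5.1 × 10^-5 × 6.13 × 10^7 m²) = 31.99 m

Δh ≈ 32 m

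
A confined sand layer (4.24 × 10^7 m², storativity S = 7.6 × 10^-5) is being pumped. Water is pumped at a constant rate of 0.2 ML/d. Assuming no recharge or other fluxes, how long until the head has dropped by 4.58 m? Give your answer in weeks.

t ≈ 10.5 weeks

ΔV = S × A × Δh = 7.6 × 10^-5 × 4.24 × 10^7 × 4.58 = 14760 m³
Q = 0.2 ML/d = 200 m³/d
t = ΔV / Q = 14760 m³ / 200 m³/d = 73.79 d
t = 73.79 d ≈ 10.54 weeks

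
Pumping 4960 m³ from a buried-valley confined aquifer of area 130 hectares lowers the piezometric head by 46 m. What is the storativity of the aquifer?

A = 130 hectares = 1.3 × 10^6 m²
S = ΔV / (A × Δh) = 4960 m³ / (1.3 × 10^6 m² × 46 m) = 8.294 × 10^-5

S ≈ 8.3 × 10^-5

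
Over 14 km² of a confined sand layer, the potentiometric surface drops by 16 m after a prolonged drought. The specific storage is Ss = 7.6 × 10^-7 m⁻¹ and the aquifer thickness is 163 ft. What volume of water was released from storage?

ΔV ≈ 8460 m³

b = 163 ft = 49.68 m
S = Ss × b = 7.6 × 10^-7 m⁻¹ × 49.68 m = 3.776 × 10^-5
A = 14 km² = 1.4 × 10^7 m²
ΔV = S × A × Δh = 3.776 × 10^-5 × 1.4 × 10^7 m² × 16 m = 8458 m³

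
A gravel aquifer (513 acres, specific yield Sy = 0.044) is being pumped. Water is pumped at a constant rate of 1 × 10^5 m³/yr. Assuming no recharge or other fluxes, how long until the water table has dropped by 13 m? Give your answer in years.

A = 513 acres = 2.076 × 10^6 m²
ΔV = Sy × A × Δh = 0.044 × 2.076 × 10^6 × 13 = 1.187 × 10^6 m³
Q = 1 × 10^5 m³/yr = 274 m³/d
t = ΔV / Q = 1.187 × 10^6 m³ / 274 m³/d = 4334 d
t = 4334 d ≈ 11.87 years

t ≈ 11.9 years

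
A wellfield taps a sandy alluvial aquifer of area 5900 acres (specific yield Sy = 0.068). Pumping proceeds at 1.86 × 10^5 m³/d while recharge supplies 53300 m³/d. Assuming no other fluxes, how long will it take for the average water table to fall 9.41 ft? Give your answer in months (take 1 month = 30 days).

A = 5900 acres = 2.388 × 10^7 m²
Δh = 9.41 ft = 2.868 m
ΔV = Sy × A × Δh = 0.068 × 2.388 × 10^7 × 2.868 = 4.657 × 10^6 m³
Net withdrawal = 1.86 × 10^5 − 53300 = 1.327 × 10^5 m³/d
t = ΔV / Q = 4.657 × 10^6 m³ / 1.327 × 10^5 m³/d = 35.09 d
t = 35.09 d ≈ 1.17 months

t ≈ 1.17 months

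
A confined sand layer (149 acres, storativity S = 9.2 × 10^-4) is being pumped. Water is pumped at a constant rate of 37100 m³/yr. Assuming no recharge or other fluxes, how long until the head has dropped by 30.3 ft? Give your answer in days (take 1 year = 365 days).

t ≈ 50.4 days

A = 149 acres = 6.03 × 10^5 m²
Δh = 30.3 ft = 9.235 m
ΔV = S × A × Δh = 9.2 × 10^-4 × 6.03 × 10^5 × 9.235 = 5123 m³
Q = 37100 m³/yr = 101.6 m³/d
t = ΔV / Q = 5123 m³ / 101.6 m³/d = 50.4 d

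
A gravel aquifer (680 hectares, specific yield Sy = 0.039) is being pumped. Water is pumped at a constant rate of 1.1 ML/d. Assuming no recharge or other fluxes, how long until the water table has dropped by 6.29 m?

A = 680 hectares = 6.8 × 10^6 m²
ΔV = Sy × A × Δh = 0.039 × 6.8 × 10^6 × 6.29 = 1.668 × 10^6 m³
Q = 1.1 ML/d = 1100 m³/d
t = ΔV / Q = 1.668 × 10^6 m³ / 1100 m³/d = 1516 d

t ≈ 1520 days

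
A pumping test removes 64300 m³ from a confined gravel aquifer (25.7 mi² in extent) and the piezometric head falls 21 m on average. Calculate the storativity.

S ≈ 4.6 × 10^-5

A = 25.7 mi² = 6.656 × 10^7 m²
S = ΔV / (A × Δh) = 64300 m³ / (6.656 × 10^7 m² × 21 m) = 4.6 × 10^-5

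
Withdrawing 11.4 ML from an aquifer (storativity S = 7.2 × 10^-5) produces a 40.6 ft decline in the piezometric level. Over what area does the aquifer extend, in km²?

Δh = 40.6 ft = 12.37 m
ΔV = 11.4 ML = 11400 m³
A = ΔV / (S × Δh) = 11400 / (7.2 × 10^-5 × 12.37) = 1.279 × 10^7 m²
A = 1.279 × 10^7 m² = 12.79 km²

A ≈ 12.8 km²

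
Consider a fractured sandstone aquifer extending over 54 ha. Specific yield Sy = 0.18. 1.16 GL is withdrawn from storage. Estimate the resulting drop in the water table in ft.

A = 54 ha = 5.4 × 10^5 m²
ΔV = 1.16 GL = 1.16 × 10^6 m³
Δh = ΔV / (Sy × A) = 1.16 × 10^6 m³ / (0.18 × 5.4 × 10^5 m²) = 11.93 m
Δh = 11.93 m = 39.15 ft

Δh ≈ 39.2 ft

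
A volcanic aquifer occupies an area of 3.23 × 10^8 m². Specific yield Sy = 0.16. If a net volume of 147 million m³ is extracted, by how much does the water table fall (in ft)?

Δh ≈ 9.33 ft

ΔV = 147 million m³ = 1.47 × 10^8 m³
Δh = ΔV / (Sy × A) = 1.47 × 10^8 m³ / (0.16 × 3.23 × 10^8 m²) = 2.844 m
Δh = 2.844 m = 9.332 ft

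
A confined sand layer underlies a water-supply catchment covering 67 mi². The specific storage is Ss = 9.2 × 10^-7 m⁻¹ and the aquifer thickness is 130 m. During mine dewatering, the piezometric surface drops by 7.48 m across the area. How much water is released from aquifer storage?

ΔV ≈ 1.55 × 10^5 m³

S = Ss × b = 9.2 × 10^-7 m⁻¹ × 130 m = 1.196 × 10^-4
A = 67 mi² = 1.735 × 10^8 m²
ΔV = S × A × Δh = 1.196 × 10^-4 × 1.735 × 10^8 m² × 7.48 m = 1.552 × 10^5 m³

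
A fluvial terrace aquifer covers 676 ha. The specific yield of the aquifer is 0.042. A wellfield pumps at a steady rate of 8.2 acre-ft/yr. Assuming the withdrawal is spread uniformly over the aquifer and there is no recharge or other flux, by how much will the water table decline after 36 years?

Δh ≈ 1.28 m

A = 676 ha = 6.76 × 10^6 m²
Q = 8.2 acre-ft/yr = 27.71 m³/d
t = 36 years = 13140 d
ΔV = Q × t = 27.71 m³/d × 13140 d = 3.641 × 10^5 m³
Δh = ΔV / (Sy × A) = 3.641 × 10^5 / (0.042 × 6.76 × 10^6) = 1.282 m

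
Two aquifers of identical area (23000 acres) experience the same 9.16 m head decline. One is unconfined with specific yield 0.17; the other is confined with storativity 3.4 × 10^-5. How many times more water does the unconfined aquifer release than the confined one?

A = 23000 acres = 9.308 × 10^7 m²
Unconfined: ΔV_u = Sy × A × Δh = 0.17 × 9.308 × 10^7 × 9.16 = 1.449 × 10^8 m³
Confined: ΔV_c = S × A × Δh = 3.4 × 10^-5 × 9.308 × 10^7 × 9.16 = 28990 m³
Ratio = ΔV_u / ΔV_c = Sy / S = 0.17 / 3.4 × 10^-5 = 5000

ΔV_u / ΔV_c ≈ 5000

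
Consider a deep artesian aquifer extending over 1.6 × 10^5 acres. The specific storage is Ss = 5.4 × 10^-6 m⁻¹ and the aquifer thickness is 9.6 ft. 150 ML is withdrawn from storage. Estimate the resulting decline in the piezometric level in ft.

b = 9.6 ft = 2.926 m
S = Ss × b = 5.4 × 10^-6 m⁻¹ × 2.926 m = 1.58 × 10^-5
A = 1.6 × 10^5 acres = 6.475 × 10^8 m²
ΔV = 150 ML = 1.5 × 10^5 m³
Δh = ΔV / (S × A) = 1.5 × 10^5 m³ / (1.58 × 10^-5 × 6.475 × 10^8 m²) = 14.66 m
Δh = 14.66 m = 48.1 ft

Δh ≈ 48.1 ft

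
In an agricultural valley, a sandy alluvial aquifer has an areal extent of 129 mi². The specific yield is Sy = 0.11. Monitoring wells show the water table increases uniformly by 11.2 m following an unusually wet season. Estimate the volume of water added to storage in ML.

ΔV ≈ 4.12 × 10^5 ML

A = 129 mi² = 3.341 × 10^8 m²
ΔV = Sy × A × Δh = 0.11 × 3.341 × 10^8 m² × 11.2 m = 4.116 × 10^8 m³
ΔV = 4.116 × 10^8 m³ = 4.116 × 10^5 ML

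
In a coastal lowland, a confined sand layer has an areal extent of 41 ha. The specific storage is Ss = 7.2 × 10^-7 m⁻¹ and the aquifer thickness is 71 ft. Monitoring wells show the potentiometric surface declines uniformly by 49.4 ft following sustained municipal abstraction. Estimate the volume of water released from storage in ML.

ΔV ≈ 0.0962 ML

b = 71 ft = 21.64 m
S = Ss × b = 7.2 × 10^-7 m⁻¹ × 21.64 m = 1.558 × 10^-5
A = 41 ha = 4.1 × 10^5 m²
Δh = 49.4 ft = 15.06 m
ΔV = S × A × Δh = 1.558 × 10^-5 × 4.1 × 10^5 m² × 15.06 m = 96.19 m³
ΔV = 96.19 m³ = 0.09619 ML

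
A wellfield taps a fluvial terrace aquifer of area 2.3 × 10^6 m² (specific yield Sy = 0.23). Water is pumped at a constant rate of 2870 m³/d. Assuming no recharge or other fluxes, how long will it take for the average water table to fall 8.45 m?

ΔV = Sy × A × Δh = 0.23 × 2.3 × 10^6 × 8.45 = 4.47 × 10^6 m³
t = ΔV / Q = 4.47 × 10^6 m³ / 2870 m³/d = 1558 d

t ≈ 1560 days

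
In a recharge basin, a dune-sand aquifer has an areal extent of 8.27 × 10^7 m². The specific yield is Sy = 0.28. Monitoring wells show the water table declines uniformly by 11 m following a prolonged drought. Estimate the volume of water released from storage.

ΔV = Sy × A × Δh = 0.28 × 8.27 × 10^7 m² × 11 m = 2.547 × 10^8 m³

ΔV ≈ 2.55 × 10^8 m³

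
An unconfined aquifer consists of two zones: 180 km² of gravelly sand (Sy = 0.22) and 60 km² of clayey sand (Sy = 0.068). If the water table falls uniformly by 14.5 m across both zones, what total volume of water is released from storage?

ΔV ≈ 6.33 × 10^8 m³

A₁ = 180 km² = 1.8 × 10^8 m²; A₂ = 60 km² = 6 × 10^7 m²
ΔV₁ = 0.22 × 1.8 × 10^8 × 14.5 = 5.742 × 10^8 m³
ΔV₂ = 0.068 × 6 × 10^7 × 14.5 = 5.916 × 10^7 m³
ΔV = ΔV₁ + ΔV₂ = 6.334 × 10^8 m³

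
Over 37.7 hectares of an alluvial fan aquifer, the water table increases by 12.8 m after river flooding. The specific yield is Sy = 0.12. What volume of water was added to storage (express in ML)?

ΔV ≈ 579 ML

A = 37.7 hectares = 3.77 × 10^5 m²
ΔV = Sy × A × Δh = 0.12 × 3.77 × 10^5 m² × 12.8 m = 5.791 × 10^5 m³
ΔV = 5.791 × 10^5 m³ = 579.1 ML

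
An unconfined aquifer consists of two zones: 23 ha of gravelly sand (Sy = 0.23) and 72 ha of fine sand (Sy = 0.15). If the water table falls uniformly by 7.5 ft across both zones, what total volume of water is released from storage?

A₁ = 23 ha = 2.3 × 10^5 m²; A₂ = 72 ha = 7.2 × 10^5 m²
Δh = 7.5 ft = 2.286 m
ΔV₁ = 0.23 × 2.3 × 10^5 × 2.286 = 1.209 × 10^5 m³
ΔV₂ = 0.15 × 7.2 × 10^5 × 2.286 = 2.469 × 10^5 m³
ΔV = ΔV₁ + ΔV₂ = 3.678 × 10^5 m³

ΔV ≈ 3.68 × 10^5 m³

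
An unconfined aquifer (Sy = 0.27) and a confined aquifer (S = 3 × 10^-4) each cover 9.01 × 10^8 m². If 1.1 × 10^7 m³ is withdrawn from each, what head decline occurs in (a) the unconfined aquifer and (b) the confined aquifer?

Unconfined: Δh_u = ΔV/(Sy·A) = 1.1 × 10^7/(0.27 × 9.01 × 10^8) = 0.04522 m
Confined: Δh_c = ΔV/(S·A) = 1.1 × 10^7/(3 × 10^-4 × 9.01 × 10^8) = 40.7 m

Δh_u ≈ 0.0452 m; Δh_c ≈ 40.7 m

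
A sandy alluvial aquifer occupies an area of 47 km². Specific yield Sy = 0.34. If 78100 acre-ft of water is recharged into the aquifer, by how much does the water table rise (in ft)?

Δh ≈ 19.8 ft

A = 47 km² = 4.7 × 10^7 m²
ΔV = 78100 acre-ft = 9.633 × 10^7 m³
Δh = ΔV / (Sy × A) = 9.633 × 10^7 m³ / (0.34 × 4.7 × 10^7 m²) = 6.028 m
Δh = 6.028 m = 19.78 ft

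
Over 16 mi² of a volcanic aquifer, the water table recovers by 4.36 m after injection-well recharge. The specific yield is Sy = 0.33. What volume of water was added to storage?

A = 16 mi² = 4.144 × 10^7 m²
ΔV = Sy × A × Δh = 0.33 × 4.144 × 10^7 m² × 4.36 m = 5.962 × 10^7 m³

ΔV ≈ 5.96 × 10^7 m³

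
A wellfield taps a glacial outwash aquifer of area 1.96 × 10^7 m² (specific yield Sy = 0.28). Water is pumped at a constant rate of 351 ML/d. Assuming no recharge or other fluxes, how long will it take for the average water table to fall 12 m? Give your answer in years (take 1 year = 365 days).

ΔV = Sy × A × Δh = 0.28 × 1.96 × 10^7 × 12 = 6.586 × 10^7 m³
Q = 351 ML/d = 3.51 × 10^5 m³/d
t = ΔV / Q = 6.586 × 10^7 m³ / 3.51 × 10^5 m³/d = 187.6 d
t = 187.6 d ≈ 0.514 years

t ≈ 0.514 years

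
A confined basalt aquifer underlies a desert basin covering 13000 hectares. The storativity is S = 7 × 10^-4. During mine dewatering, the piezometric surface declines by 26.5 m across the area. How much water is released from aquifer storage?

ΔV ≈ 2.41 × 10^6 m³

A = 13000 hectares = 1.3 × 10^8 m²
ΔV = S × A × Δh = 7 × 10^-4 × 1.3 × 10^8 m² × 26.5 m = 2.412 × 10^6 m³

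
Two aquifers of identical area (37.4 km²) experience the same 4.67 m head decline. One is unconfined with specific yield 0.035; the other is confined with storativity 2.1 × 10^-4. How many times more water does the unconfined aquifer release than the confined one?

ΔV_u / ΔV_c ≈ 167

A = 37.4 km² = 3.74 × 10^7 m²
Unconfined: ΔV_u = Sy × A × Δh = 0.035 × 3.74 × 10^7 × 4.67 = 6.113 × 10^6 m³
Confined: ΔV_c = S × A × Δh = 2.1 × 10^-4 × 3.74 × 10^7 × 4.67 = 36680 m³
Ratio = ΔV_u / ΔV_c = Sy / S = 0.035 / 2.1 × 10^-4 = 166.7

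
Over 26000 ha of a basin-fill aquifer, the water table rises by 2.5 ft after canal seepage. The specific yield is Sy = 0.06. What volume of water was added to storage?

ΔV ≈ 1.19 × 10^7 m³

A = 26000 ha = 2.6 × 10^8 m²
Δh = 2.5 ft = 0.762 m
ΔV = Sy × A × Δh = 0.06 × 2.6 × 10^8 m² × 0.762 m = 1.189 × 10^7 m³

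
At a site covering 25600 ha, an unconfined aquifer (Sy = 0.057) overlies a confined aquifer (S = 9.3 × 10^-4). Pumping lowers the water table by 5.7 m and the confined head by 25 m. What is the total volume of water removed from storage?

A = 25600 ha = 2.56 × 10^8 m²
Unconfined: ΔV_u = Sy × A × Δh_u = 0.057 × 2.56 × 10^8 × 5.7 = 8.317 × 10^7 m³
Confined: ΔV_c = S × A × Δh_c = 9.3 × 10^-4 × 2.56 × 10^8 × 25 = 5.952 × 10^6 m³
Total ΔV = 8.317 × 10^7 + 5.952 × 10^6 = 8.913 × 10^7 m³

ΔV ≈ 8.91 × 10^7 m³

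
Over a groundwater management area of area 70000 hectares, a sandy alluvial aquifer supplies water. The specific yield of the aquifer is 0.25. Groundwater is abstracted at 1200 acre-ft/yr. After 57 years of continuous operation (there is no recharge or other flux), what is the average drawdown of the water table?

Δh ≈ 0.482 m

A = 70000 hectares = 7 × 10^8 m²
Q = 1200 acre-ft/yr = 4055 m³/d
t = 57 years = 20800 d
ΔV = Q × t = 4055 m³/d × 20800 d = 8.437 × 10^7 m³
Δh = ΔV / (Sy × A) = 8.437 × 10^7 / (0.25 × 7 × 10^8) = 0.4821 m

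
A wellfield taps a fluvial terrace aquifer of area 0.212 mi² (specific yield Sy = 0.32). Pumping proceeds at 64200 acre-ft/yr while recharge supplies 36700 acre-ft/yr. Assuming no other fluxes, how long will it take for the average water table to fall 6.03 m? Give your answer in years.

t ≈ 0.0312 years

A = 0.212 mi² = 5.491 × 10^5 m²
ΔV = Sy × A × Δh = 0.32 × 5.491 × 10^5 × 6.03 = 1.059 × 10^6 m³
Net withdrawal = 64200 − 36700 = 27500 acre-ft/yr = 92930 m³/d
t = ΔV / Q = 1.059 × 10^6 m³ / 92930 m³/d = 11.4 d
t = 11.4 d ≈ 0.03123 years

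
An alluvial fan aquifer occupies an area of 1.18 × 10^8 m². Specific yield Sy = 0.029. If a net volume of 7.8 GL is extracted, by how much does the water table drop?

Δh ≈ 2.28 m

ΔV = 7.8 GL = 7.8 × 10^6 m³
Δh = ΔV / (Sy × A) = 7.8 × 10^6 m³ / (0.029 × 1.18 × 10^8 m²) = 2.279 m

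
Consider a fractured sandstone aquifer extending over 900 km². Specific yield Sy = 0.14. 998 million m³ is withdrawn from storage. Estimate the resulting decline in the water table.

A = 900 km² = 9 × 10^8 m²
ΔV = 998 million m³ = 9.98 × 10^8 m³
Δh = ΔV / (Sy × A) = 9.98 × 10^8 m³ / (0.14 × 9 × 10^8 m²) = 7.921 m

Δh ≈ 7.92 m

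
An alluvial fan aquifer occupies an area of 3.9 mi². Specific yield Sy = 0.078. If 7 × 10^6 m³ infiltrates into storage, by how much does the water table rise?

A = 3.9 mi² = 1.01 × 10^7 m²
Δh = ΔV / (Sy × A) = 7 × 10^6 m³ / (0.078 × 1.01 × 10^7 m²) = 8.885 m

Δh ≈ 8.88 m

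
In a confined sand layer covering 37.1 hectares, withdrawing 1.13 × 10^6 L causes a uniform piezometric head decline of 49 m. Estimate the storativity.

A = 37.1 hectares = 3.71 × 10^5 m²
ΔV = 1.13 × 10^6 L = 1130 m³
S = ΔV / (A × Δh) = 1130 m³ / (3.71 × 10^5 m² × 49 m) = 6.216 × 10^-5

S ≈ 6.2 × 10^-5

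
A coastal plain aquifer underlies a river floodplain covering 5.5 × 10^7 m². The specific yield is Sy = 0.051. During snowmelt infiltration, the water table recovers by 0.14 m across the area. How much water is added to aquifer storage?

ΔV ≈ 3.93 × 10^5 m³

ΔV = Sy × A × Δh = 0.051 × 5.5 × 10^7 m² × 0.14 m = 3.927 × 10^5 m³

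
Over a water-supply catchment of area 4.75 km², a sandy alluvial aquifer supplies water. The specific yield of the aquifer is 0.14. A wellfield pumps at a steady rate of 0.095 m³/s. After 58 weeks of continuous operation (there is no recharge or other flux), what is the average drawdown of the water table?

A = 4.75 km² = 4.75 × 10^6 m²
Q = 0.095 m³/s = 8208 m³/d
t = 58 weeks = 406 d
ΔV = Q × t = 8208 m³/d × 406 d = 3.332 × 10^6 m³
Δh = ΔV / (Sy × A) = 3.332 × 10^6 / (0.14 × 4.75 × 10^6) = 5.011 m

Δh ≈ 5.01 m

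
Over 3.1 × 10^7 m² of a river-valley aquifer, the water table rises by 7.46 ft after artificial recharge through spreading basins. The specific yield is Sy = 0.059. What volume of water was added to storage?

ΔV ≈ 4.16 × 10^6 m³

Δh = 7.46 ft = 2.274 m
ΔV = Sy × A × Δh = 0.059 × 3.1 × 10^7 m² × 2.274 m = 4.159 × 10^6 m³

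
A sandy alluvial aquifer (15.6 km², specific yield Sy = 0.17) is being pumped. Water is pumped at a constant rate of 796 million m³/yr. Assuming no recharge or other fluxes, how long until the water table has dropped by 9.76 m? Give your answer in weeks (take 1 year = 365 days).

t ≈ 1.7 weeks

A = 15.6 km² = 1.56 × 10^7 m²
ΔV = Sy × A × Δh = 0.17 × 1.56 × 10^7 × 9.76 = 2.588 × 10^7 m³
Q = 796 million m³/yr = 2.181 × 10^6 m³/d
t = ΔV / Q = 2.588 × 10^7 m³ / 2.181 × 10^6 m³/d = 11.87 d
t = 11.87 d ≈ 1.696 weeks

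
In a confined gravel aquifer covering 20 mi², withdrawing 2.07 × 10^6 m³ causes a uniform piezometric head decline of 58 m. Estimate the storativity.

S ≈ 6.9 × 10^-4

A = 20 mi² = 5.18 × 10^7 m²
S = ΔV / (A × Δh) = 2.07 × 10^6 m³ / (5.18 × 10^7 m² × 58 m) = 6.89 × 10^-4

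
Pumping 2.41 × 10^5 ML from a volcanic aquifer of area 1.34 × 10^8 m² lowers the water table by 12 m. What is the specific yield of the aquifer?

Sy ≈ 0.15

ΔV = 2.41 × 10^5 ML = 2.41 × 10^8 m³
Sy = ΔV / (A × Δh) = 2.41 × 10^8 m³ / (1.34 × 10^8 m² × 12 m) = 0.1499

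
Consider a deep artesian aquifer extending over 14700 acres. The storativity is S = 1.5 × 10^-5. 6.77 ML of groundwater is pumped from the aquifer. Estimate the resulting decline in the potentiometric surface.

Δh ≈ 7.59 m

A = 14700 acres = 5.949 × 10^7 m²
ΔV = 6.77 ML = 6770 m³
Δh = ΔV / (S × A) = 6770 m³ / (1.5 × 10^-5 × 5.949 × 10^7 m²) = 7.587 m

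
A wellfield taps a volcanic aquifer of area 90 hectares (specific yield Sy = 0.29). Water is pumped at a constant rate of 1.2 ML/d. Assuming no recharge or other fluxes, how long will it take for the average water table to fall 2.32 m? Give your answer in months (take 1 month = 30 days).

t ≈ 16.8 months

A = 90 hectares = 9 × 10^5 m²
ΔV = Sy × A × Δh = 0.29 × 9 × 10^5 × 2.32 = 6.055 × 10^5 m³
Q = 1.2 ML/d = 1200 m³/d
t = ΔV / Q = 6.055 × 10^5 m³ / 1200 m³/d = 504.6 d
t = 504.6 d ≈ 16.82 months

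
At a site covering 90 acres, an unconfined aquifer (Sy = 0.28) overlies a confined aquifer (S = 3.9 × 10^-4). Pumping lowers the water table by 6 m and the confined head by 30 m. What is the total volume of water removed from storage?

A = 90 acres = 3.642 × 10^5 m²
Unconfined: ΔV_u = Sy × A × Δh_u = 0.28 × 3.642 × 10^5 × 6 = 6.119 × 10^5 m³
Confined: ΔV_c = S × A × Δh_c = 3.9 × 10^-4 × 3.642 × 10^5 × 30 = 4261 m³
Total ΔV = 6.119 × 10^5 + 4261 = 6.161 × 10^5 m³

ΔV ≈ 6.16 × 10^5 m³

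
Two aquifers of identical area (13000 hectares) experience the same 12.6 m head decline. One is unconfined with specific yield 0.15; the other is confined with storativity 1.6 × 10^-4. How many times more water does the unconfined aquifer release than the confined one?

ΔV_u / ΔV_c ≈ 938

A = 13000 hectares = 1.3 × 10^8 m²
Unconfined: ΔV_u = Sy × A × Δh = 0.15 × 1.3 × 10^8 × 12.6 = 2.457 × 10^8 m³
Confined: ΔV_c = S × A × Δh = 1.6 × 10^-4 × 1.3 × 10^8 × 12.6 = 2.621 × 10^5 m³
Ratio = ΔV_u / ΔV_c = Sy / S = 0.15 / 1.6 × 10^-4 = 937.5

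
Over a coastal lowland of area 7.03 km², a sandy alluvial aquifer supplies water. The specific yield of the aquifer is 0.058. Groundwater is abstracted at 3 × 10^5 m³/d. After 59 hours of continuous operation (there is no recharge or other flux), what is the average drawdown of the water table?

Δh ≈ 1.81 m

A = 7.03 km² = 7.03 × 10^6 m²
t = 59 hours = 2.458 d
ΔV = Q × t = 3 × 10^5 m³/d × 2.458 d = 7.375 × 10^5 m³
Δh = ΔV / (Sy × A) = 7.375 × 10^5 / (0.058 × 7.03 × 10^6) = 1.809 m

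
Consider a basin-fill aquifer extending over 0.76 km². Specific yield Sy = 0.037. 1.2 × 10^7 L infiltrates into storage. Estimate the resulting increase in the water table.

A = 0.76 km² = 7.6 × 10^5 m²
ΔV = 1.2 × 10^7 L = 12000 m³
Δh = ΔV / (Sy × A) = 12000 m³ / (0.037 × 7.6 × 10^5 m²) = 0.4267 m

Δh ≈ 0.427 m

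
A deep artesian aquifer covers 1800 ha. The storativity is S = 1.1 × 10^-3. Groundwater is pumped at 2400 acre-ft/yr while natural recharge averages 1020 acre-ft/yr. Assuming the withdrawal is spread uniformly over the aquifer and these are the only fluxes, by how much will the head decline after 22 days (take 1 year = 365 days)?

Δh ≈ 5.18 m

A = 1800 ha = 1.8 × 10^7 m²
Net abstraction = 2400 − 1020 = 1380 acre-ft/yr
Q_net = 1380 acre-ft/yr = 4664 m³/d
ΔV = Q × t = 4664 m³/d × 22 d = 1.026 × 10^5 m³
Δh = ΔV / (S × A) = 1.026 × 10^5 / (0.0011 × 1.8 × 10^7) = 5.182 m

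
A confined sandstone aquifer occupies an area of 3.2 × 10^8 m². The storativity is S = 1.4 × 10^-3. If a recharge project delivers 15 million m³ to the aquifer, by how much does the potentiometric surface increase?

Δh ≈ 33.5 m

ΔV = 15 million m³ = 1.5 × 10^7 m³
Δh = ΔV / (S × A) = 1.5 × 10^7 m³ / (0.0014 × 3.2 × 10^8 m²) = 33.48 m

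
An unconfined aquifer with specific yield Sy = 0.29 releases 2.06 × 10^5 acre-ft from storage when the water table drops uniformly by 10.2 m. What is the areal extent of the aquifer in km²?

ΔV = 2.06 × 10^5 acre-ft = 2.541 × 10^8 m³
A = ΔV / (Sy × Δh) = 2.541 × 10^8 / (0.29 × 10.2) = 8.59 × 10^7 m²
A = 8.59 × 10^7 m² = 85.9 km²

A ≈ 85.9 km²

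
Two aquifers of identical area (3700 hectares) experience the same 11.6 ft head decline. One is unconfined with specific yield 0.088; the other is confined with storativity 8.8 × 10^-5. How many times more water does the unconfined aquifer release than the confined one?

A = 3700 hectares = 3.7 × 10^7 m²
Δh = 11.6 ft = 3.536 m
Unconfined: ΔV_u = Sy × A × Δh = 0.088 × 3.7 × 10^7 × 3.536 = 1.151 × 10^7 m³
Confined: ΔV_c = S × A × Δh = 8.8 × 10^-5 × 3.7 × 10^7 × 3.536 = 11510 m³
Ratio = ΔV_u / ΔV_c = Sy / S = 0.088 / 8.8 × 10^-5 = 1000

ΔV_u / ΔV_c ≈ 1000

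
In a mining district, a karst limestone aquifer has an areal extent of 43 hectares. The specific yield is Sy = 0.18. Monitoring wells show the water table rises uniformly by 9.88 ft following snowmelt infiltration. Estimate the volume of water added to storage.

A = 43 hectares = 4.3 × 10^5 m²
Δh = 9.88 ft = 3.011 m
ΔV = Sy × A × Δh = 0.18 × 4.3 × 10^5 m² × 3.011 m = 2.331 × 10^5 m³

ΔV ≈ 2.33 × 10^5 m³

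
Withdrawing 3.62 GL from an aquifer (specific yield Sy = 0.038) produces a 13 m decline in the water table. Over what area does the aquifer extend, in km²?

A ≈ 7.33 km²

ΔV = 3.62 GL = 3.62 × 10^6 m³
A = ΔV / (Sy × Δh) = 3.62 × 10^6 / (0.038 × 13) = 7.328 × 10^6 m²
A = 7.328 × 10^6 m² = 7.328 km²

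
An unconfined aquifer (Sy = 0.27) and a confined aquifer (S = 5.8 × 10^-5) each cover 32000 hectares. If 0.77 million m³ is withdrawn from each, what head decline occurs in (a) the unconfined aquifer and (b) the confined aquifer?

A = 32000 hectares = 3.2 × 10^8 m²
ΔV = 0.77 million m³ = 7.7 × 10^5 m³
Unconfined: Δh_u = ΔV/(Sy·A) = 7.7 × 10^5/(0.27 × 3.2 × 10^8) = 0.008912 m
Confined: Δh_c = ΔV/(S·A) = 7.7 × 10^5/(5.8 × 10^-5 × 3.2 × 10^8) = 41.49 m

Δh_u ≈ 0.00891 m; Δh_c ≈ 41.5 m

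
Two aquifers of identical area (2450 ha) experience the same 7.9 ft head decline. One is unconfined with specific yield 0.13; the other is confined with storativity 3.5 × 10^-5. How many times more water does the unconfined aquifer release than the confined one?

A = 2450 ha = 2.45 × 10^7 m²
Δh = 7.9 ft = 2.408 m
Unconfined: ΔV_u = Sy × A × Δh = 0.13 × 2.45 × 10^7 × 2.408 = 7.669 × 10^6 m³
Confined: ΔV_c = S × A × Δh = 3.5 × 10^-5 × 2.45 × 10^7 × 2.408 = 2065 m³
Ratio = ΔV_u / ΔV_c = Sy / S = 0.13 / 3.5 × 10^-5 = 3714

ΔV_u / ΔV_c ≈ 3710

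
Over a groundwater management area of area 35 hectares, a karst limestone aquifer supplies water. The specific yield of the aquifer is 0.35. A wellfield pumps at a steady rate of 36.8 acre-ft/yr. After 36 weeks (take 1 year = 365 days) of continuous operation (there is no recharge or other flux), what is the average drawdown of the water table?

Δh ≈ 0.256 m

A = 35 hectares = 3.5 × 10^5 m²
Q = 36.8 acre-ft/yr = 124.4 m³/d
t = 36 weeks = 252 d
ΔV = Q × t = 124.4 m³/d × 252 d = 31340 m³
Δh = ΔV / (Sy × A) = 31340 / (0.35 × 3.5 × 10^5) = 0.2558 m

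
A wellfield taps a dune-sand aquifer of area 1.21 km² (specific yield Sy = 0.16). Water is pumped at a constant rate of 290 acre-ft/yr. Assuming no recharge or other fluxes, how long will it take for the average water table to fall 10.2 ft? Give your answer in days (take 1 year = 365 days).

t ≈ 614 days

A = 1.21 km² = 1.21 × 10^6 m²
Δh = 10.2 ft = 3.109 m
ΔV = Sy × A × Δh = 0.16 × 1.21 × 10^6 × 3.109 = 6.019 × 10^5 m³
Q = 290 acre-ft/yr = 980 m³/d
t = ΔV / Q = 6.019 × 10^5 m³ / 980 m³/d = 614.2 d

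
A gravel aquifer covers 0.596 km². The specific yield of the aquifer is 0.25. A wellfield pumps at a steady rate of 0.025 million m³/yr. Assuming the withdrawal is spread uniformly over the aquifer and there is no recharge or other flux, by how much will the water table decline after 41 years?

Δh ≈ 6.88 m

A = 0.596 km² = 5.96 × 10^5 m²
Q = 0.025 million m³/yr = 68.49 m³/d
t = 41 years = 14960 d
ΔV = Q × t = 68.49 m³/d × 14960 d = 1.025 × 10^6 m³
Δh = ΔV / (Sy × A) = 1.025 × 10^6 / (0.25 × 5.96 × 10^5) = 6.879 m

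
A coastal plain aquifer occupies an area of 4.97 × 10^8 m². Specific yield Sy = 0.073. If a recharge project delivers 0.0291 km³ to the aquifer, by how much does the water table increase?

Δh ≈ 0.802 m

ΔV = 0.0291 km³ = 2.91 × 10^7 m³
Δh = ΔV / (Sy × A) = 2.91 × 10^7 m³ / (0.073 × 4.97 × 10^8 m²) = 0.8021 m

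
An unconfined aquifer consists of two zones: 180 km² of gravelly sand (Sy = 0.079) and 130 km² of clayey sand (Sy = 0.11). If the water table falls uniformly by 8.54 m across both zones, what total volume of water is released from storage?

ΔV ≈ 2.44 × 10^8 m³

A₁ = 180 km² = 1.8 × 10^8 m²; A₂ = 130 km² = 1.3 × 10^8 m²
ΔV₁ = 0.079 × 1.8 × 10^8 × 8.54 = 1.214 × 10^8 m³
ΔV₂ = 0.11 × 1.3 × 10^8 × 8.54 = 1.221 × 10^8 m³
ΔV = ΔV₁ + ΔV₂ = 2.436 × 10^8 m³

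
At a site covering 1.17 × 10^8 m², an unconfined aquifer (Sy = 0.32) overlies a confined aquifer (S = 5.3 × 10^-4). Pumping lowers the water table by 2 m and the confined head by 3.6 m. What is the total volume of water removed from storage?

Unconfined: ΔV_u = Sy × A × Δh_u = 0.32 × 1.17 × 10^8 × 2 = 7.488 × 10^7 m³
Confined: ΔV_c = S × A × Δh_c = 5.3 × 10^-4 × 1.17 × 10^8 × 3.6 = 2.232 × 10^5 m³
Total ΔV = 7.488 × 10^7 + 2.232 × 10^5 = 7.51 × 10^7 m³

ΔV ≈ 7.51 × 10^7 m³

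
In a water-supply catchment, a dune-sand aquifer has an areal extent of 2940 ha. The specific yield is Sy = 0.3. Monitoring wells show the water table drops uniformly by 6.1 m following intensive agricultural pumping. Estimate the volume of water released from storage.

ΔV ≈ 5.38 × 10^7 m³

A = 2940 ha = 2.94 × 10^7 m²
ΔV = Sy × A × Δh = 0.3 × 2.94 × 10^7 m² × 6.1 m = 5.38 × 10^7 m³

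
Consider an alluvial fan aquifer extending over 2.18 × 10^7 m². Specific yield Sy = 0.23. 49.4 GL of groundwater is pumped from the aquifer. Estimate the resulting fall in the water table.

Δh ≈ 9.85 m

ΔV = 49.4 GL = 4.94 × 10^7 m³
Δh = ΔV / (Sy × A) = 4.94 × 10^7 m³ / (0.23 × 2.18 × 10^7 m²) = 9.852 m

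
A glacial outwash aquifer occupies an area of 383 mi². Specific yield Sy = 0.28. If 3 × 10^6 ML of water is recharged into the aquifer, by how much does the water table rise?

A = 383 mi² = 9.92 × 10^8 m²
ΔV = 3 × 10^6 ML = 3 × 10^9 m³
Δh = ΔV / (Sy × A) = 3 × 10^9 m³ / (0.28 × 9.92 × 10^8 m²) = 10.8 m

Δh ≈ 10.8 m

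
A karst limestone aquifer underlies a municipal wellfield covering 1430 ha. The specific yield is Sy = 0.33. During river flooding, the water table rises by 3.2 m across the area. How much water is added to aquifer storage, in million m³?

A = 1430 ha = 1.43 × 10^7 m²
ΔV = Sy × A × Δh = 0.33 × 1.43 × 10^7 m² × 3.2 m = 1.51 × 10^7 m³
ΔV = 1.51 × 10^7 m³ = 15.1 million m³

ΔV ≈ 15.1 million m³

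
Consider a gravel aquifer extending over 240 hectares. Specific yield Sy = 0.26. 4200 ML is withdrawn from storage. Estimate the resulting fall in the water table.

Δh ≈ 6.73 m

A = 240 hectares = 2.4 × 10^6 m²
ΔV = 4200 ML = 4.2 × 10^6 m³
Δh = ΔV / (Sy × A) = 4.2 × 10^6 m³ / (0.26 × 2.4 × 10^6 m²) = 6.731 m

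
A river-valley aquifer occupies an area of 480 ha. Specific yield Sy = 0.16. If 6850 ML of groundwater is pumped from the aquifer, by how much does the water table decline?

Δh ≈ 8.92 m

A = 480 ha = 4.8 × 10^6 m²
ΔV = 6850 ML = 6.85 × 10^6 m³
Δh = ΔV / (Sy × A) = 6.85 × 10^6 m³ / (0.16 × 4.8 × 10^6 m²) = 8.919 m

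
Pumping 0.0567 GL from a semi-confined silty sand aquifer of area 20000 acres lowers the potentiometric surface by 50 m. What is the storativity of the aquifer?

S ≈ 1.4 × 10^-5

A = 20000 acres = 8.094 × 10^7 m²
ΔV = 0.0567 GL = 56700 m³
S = ΔV / (A × Δh) = 56700 m³ / (8.094 × 10^7 m² × 50 m) = 1.401 × 10^-5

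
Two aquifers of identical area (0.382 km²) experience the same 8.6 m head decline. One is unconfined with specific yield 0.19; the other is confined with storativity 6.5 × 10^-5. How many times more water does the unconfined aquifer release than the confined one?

A = 0.382 km² = 3.82 × 10^5 m²
Unconfined: ΔV_u = Sy × A × Δh = 0.19 × 3.82 × 10^5 × 8.6 = 6.242 × 10^5 m³
Confined: ΔV_c = S × A × Δh = 6.5 × 10^-5 × 3.82 × 10^5 × 8.6 = 213.5 m³
Ratio = ΔV_u / ΔV_c = Sy / S = 0.19 / 6.5 × 10^-5 = 2923

ΔV_u / ΔV_c ≈ 2920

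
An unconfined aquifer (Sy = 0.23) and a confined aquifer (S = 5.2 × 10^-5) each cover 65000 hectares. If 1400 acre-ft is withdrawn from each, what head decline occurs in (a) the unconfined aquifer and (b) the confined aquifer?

A = 65000 hectares = 6.5 × 10^8 m²
ΔV = 1400 acre-ft = 1.727 × 10^6 m³
Unconfined: Δh_u = ΔV/(Sy·A) = 1.727 × 10^6/(0.23 × 6.5 × 10^8) = 0.01155 m
Confined: Δh_c = ΔV/(S·A) = 1.727 × 10^6/(5.2 × 10^-5 × 6.5 × 10^8) = 51.09 m

Δh_u ≈ 0.0116 m; Δh_c ≈ 51.1 m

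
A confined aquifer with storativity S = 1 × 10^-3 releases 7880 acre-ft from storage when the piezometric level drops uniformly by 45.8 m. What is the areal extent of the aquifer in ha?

A ≈ 21200 ha

ΔV = 7880 acre-ft = 9.72 × 10^6 m³
A = ΔV / (S × Δh) = 9.72 × 10^6 / (0.001 × 45.8) = 2.122 × 10^8 m²
A = 2.122 × 10^8 m² = 21220 ha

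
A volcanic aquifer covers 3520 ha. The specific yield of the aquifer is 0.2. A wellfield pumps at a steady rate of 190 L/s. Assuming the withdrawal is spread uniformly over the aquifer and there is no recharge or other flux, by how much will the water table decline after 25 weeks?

Δh ≈ 0.408 m

A = 3520 ha = 3.52 × 10^7 m²
Q = 190 L/s = 16420 m³/d
t = 25 weeks = 175 d
ΔV = Q × t = 16420 m³/d × 175 d = 2.873 × 10^6 m³
Δh = ΔV / (Sy × A) = 2.873 × 10^6 / (0.2 × 3.52 × 10^7) = 0.4081 m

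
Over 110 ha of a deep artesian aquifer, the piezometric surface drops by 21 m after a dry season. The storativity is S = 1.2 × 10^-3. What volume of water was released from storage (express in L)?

A = 110 ha = 1.1 × 10^6 m²
ΔV = S × A × Δh = 0.0012 × 1.1 × 10^6 m² × 21 m = 27720 m³
ΔV = 27720 m³ = 2.772 × 10^7 L

ΔV ≈ 2.77 × 10^7 L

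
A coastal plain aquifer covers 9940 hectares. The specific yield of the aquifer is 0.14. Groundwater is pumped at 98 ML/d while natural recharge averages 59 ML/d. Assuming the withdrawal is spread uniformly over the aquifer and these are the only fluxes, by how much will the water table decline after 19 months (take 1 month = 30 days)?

Δh ≈ 1.6 m

A = 9940 hectares = 9.94 × 10^7 m²
Net abstraction = 98 − 59 = 39 ML/d
Q_net = 39 ML/d = 39000 m³/d
t = 19 months = 570 d
ΔV = Q × t = 39000 m³/d × 570 d = 2.223 × 10^7 m³
Δh = ΔV / (Sy × A) = 2.223 × 10^7 / (0.14 × 9.94 × 10^7) = 1.597 m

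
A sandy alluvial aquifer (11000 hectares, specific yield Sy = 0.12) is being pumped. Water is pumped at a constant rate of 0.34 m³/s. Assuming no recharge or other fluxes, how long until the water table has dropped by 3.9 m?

t ≈ 1750 days

A = 11000 hectares = 1.1 × 10^8 m²
ΔV = Sy × A × Δh = 0.12 × 1.1 × 10^8 × 3.9 = 5.148 × 10^7 m³
Q = 0.34 m³/s = 29380 m³/d
t = ΔV / Q = 5.148 × 10^7 m³ / 29380 m³/d = 1752 d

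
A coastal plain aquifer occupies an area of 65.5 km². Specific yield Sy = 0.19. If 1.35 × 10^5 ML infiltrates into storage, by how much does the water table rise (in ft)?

A = 65.5 km² = 6.55 × 10^7 m²
ΔV = 1.35 × 10^5 ML = 1.35 × 10^8 m³
Δh = ΔV / (Sy × A) = 1.35 × 10^8 m³ / (0.19 × 6.55 × 10^7 m²) = 10.85 m
Δh = 10.85 m = 35.59 ft

Δh ≈ 35.6 ft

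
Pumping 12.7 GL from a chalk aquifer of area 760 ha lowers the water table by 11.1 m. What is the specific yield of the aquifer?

Sy ≈ 0.15

A = 760 ha = 7.6 × 10^6 m²
ΔV = 12.7 GL = 1.27 × 10^7 m³
Sy = ΔV / (A × Δh) = 1.27 × 10^7 m³ / (7.6 × 10^6 m² × 11.1 m) = 0.1505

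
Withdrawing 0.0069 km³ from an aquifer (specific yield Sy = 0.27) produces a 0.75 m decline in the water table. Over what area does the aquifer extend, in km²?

ΔV = 0.0069 km³ = 6.9 × 10^6 m³
A = ΔV / (Sy × Δh) = 6.9 × 10^6 / (0.27 × 0.75) = 3.407 × 10^7 m²
A = 3.407 × 10^7 m² = 34.07 km²

A ≈ 34.1 km²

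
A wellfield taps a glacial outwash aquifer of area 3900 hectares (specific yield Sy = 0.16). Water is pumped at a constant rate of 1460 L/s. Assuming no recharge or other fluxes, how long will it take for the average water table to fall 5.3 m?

A = 3900 hectares = 3.9 × 10^7 m²
ΔV = Sy × A × Δh = 0.16 × 3.9 × 10^7 × 5.3 = 3.307 × 10^7 m³
Q = 1460 L/s = 1.261 × 10^5 m³/d
t = ΔV / Q = 3.307 × 10^7 m³ / 1.261 × 10^5 m³/d = 262.2 d

t ≈ 262 days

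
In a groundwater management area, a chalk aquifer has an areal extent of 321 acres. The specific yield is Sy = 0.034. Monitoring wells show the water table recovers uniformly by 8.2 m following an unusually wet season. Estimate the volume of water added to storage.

ΔV ≈ 3.62 × 10^5 m³

A = 321 acres = 1.299 × 10^6 m²
ΔV = Sy × A × Δh = 0.034 × 1.299 × 10^6 m² × 8.2 m = 3.622 × 10^5 m³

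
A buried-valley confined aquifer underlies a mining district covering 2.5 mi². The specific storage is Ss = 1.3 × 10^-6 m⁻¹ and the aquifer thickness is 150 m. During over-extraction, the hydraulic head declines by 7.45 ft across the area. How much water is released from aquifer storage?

ΔV ≈ 2870 m³

S = Ss × b = 1.3 × 10^-6 m⁻¹ × 150 m = 1.95 × 10^-4
A = 2.5 mi² = 6.475 × 10^6 m²
Δh = 7.45 ft = 2.271 m
ΔV = S × A × Δh = 1.95 × 10^-4 × 6.475 × 10^6 m² × 2.271 m = 2867 m³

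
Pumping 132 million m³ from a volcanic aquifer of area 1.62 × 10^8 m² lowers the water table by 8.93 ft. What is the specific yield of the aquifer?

Δh = 8.93 ft = 2.722 m
ΔV = 132 million m³ = 1.32 × 10^8 m³
Sy = ΔV / (A × Δh) = 1.32 × 10^8 m³ / (1.62 × 10^8 m² × 2.722 m) = 0.2994

Sy ≈ 0.3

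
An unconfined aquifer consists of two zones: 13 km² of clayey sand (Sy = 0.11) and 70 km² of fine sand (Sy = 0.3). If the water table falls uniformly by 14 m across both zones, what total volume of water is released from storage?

A₁ = 13 km² = 1.3 × 10^7 m²; A₂ = 70 km² = 7 × 10^7 m²
ΔV₁ = 0.11 × 1.3 × 10^7 × 14 = 2.002 × 10^7 m³
ΔV₂ = 0.3 × 7 × 10^7 × 14 = 2.94 × 10^8 m³
ΔV = ΔV₁ + ΔV₂ = 3.14 × 10^8 m³

ΔV ≈ 3.14 × 10^8 m³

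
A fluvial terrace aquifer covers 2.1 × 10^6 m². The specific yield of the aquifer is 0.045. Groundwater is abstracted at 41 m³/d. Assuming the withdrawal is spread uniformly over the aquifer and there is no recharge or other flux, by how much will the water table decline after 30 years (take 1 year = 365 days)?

Δh ≈ 4.75 m

t = 30 years = 10950 d
ΔV = Q × t = 41 m³/d × 10950 d = 4.489 × 10^5 m³
Δh = ΔV / (Sy × A) = 4.489 × 10^5 / (0.045 × 2.1 × 10^6) = 4.751 m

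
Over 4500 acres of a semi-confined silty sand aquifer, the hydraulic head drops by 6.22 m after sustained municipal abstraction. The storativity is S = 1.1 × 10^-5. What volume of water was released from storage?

A = 4500 acres = 1.821 × 10^7 m²
ΔV = S × A × Δh = 1.1 × 10^-5 × 1.821 × 10^7 m² × 6.22 m = 1246 m³

ΔV ≈ 1250 m³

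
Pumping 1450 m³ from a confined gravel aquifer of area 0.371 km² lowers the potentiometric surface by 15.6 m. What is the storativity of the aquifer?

A = 0.371 km² = 3.71 × 10^5 m²
S = ΔV / (A × Δh) = 1450 m³ / (3.71 × 10^5 m² × 15.6 m) = 2.505 × 10^-4

S ≈ 2.5 × 10^-4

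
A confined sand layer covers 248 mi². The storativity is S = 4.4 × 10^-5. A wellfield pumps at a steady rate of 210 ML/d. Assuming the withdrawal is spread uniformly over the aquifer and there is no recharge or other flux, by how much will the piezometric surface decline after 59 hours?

Δh ≈ 18.3 m

A = 248 mi² = 6.423 × 10^8 m²
Q = 210 ML/d = 2.1 × 10^5 m³/d
t = 59 hours = 2.458 d
ΔV = Q × t = 2.1 × 10^5 m³/d × 2.458 d = 5.162 × 10^5 m³
Δh = ΔV / (S × A) = 5.162 × 10^5 / (4.4 × 10^-5 × 6.423 × 10^8) = 18.27 m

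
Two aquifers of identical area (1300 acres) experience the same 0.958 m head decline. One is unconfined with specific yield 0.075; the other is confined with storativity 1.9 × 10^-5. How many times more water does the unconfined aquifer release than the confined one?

A = 1300 acres = 5.261 × 10^6 m²
Unconfined: ΔV_u = Sy × A × Δh = 0.075 × 5.261 × 10^6 × 0.958 = 3.78 × 10^5 m³
Confined: ΔV_c = S × A × Δh = 1.9 × 10^-5 × 5.261 × 10^6 × 0.958 = 95.76 m³
Ratio = ΔV_u / ΔV_c = Sy / S = 0.075 / 1.9 × 10^-5 = 3947

ΔV_u / ΔV_c ≈ 3950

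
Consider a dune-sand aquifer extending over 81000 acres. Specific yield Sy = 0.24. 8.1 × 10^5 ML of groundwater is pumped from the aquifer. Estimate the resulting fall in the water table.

A = 81000 acres = 3.278 × 10^8 m²
ΔV = 8.1 × 10^5 ML = 8.1 × 10^8 m³
Δh = ΔV / (Sy × A) = 8.1 × 10^8 m³ / (0.24 × 3.278 × 10^8 m²) = 10.3 m

Δh ≈ 10.3 m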